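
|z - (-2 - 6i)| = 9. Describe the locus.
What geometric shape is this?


|z - z0| = r is a circle with center z0 and radius r.
Center = (-2, -6), radius = 9

Circle with center (-2, -6) and radius 9


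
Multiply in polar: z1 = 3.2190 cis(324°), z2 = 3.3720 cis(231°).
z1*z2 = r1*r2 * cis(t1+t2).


r = 3.2190 * 3.3720 = 10.8545
theta = 324° + 231° = 555° = 195° (mod 360)

10.8545 cis(195°)


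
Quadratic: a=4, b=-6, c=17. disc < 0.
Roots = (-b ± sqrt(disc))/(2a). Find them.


disc = (-6)^2 - 4*4*17 = 36 - 272 = -236
sqrt(|disc|) = sqrt(236) = 15.3623
Real part = 6/(2*4) = 0.7500
Imag part = 15.3623/(2*4) = 1.9203

0.7500 ± 1.9203i


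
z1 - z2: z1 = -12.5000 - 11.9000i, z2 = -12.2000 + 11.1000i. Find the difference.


Real: -12.5 + 12.2 = -0.3
Imag: -11.9 - 11.1 = -23

-0.3000 - 23.0000i


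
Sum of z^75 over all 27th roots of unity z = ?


The roots are w_k = w^k with w = e^(2*pi*i/27), and (w^k)^75 = (w^75)^k.
So S = 1 + u + u^2 + ... + u^(26) with u = w^75.
75 = 2*27 + 21, so 75 is not a multiple of 27: u = (w^27)^2 * w^21 = w^21 ≠ 1 (w is a primitive 27th root), while u^27 = (w^27)^75 = 1.
Geometric series: S = (1 - u^27)/(1 - u) = (1 - 1)/(1 - u) = 0

S = 0


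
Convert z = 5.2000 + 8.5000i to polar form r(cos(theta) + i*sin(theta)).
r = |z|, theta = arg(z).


r = sqrt(27.04+72.25) = sqrt(99.29) = 9.9644
theta = atan2(8.5, 5.2) = 58.5432 degrees

r = 9.9644, theta = 58.5432 degrees


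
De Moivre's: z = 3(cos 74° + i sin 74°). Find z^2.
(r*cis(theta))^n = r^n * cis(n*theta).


r^2 = 3^2 = 9
n*theta = 2*74° = 148° = 148° (mod 360)
a = 9*cos(148°) = -7.6324
b = 9*sin(148°) = 4.7693

9 cis(148°) = -7.6324 + 4.7693i


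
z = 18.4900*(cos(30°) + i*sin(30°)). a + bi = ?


a = 18.4900*cos(30°) = 18.4900*0.866025 = 16.0128
b = 18.4900*sin(30°) = 18.4900*0.5 = 9.2450

16.0128 + 9.2450i


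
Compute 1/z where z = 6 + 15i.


|z|^2 = 36+225 = 261
1/z = (6 - 15i)/261

1/z = 0.0230 - 0.0575i


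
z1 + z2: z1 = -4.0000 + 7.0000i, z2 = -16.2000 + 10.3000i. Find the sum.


Real: -4 - 16.2 = -20.2
Imag: 7 + 10.3 = 17.3

-20.2000 + 17.3000i


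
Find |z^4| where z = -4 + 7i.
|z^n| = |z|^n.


|z| = sqrt(16+49) = sqrt(65) = 8.0623
|z^4| = |z|^4 = (sqrt(65))^4 = 65^2 = 4225

|z^4| = 4225


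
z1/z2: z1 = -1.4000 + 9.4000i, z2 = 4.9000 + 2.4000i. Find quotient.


Conjugate of z2 = 4.9000 - 2.4000i
Numerator: (-1.4000 + 9.4000i)(4.9000 - 2.4000i) = 15.7000 + 49.4200i
Denominator: 4.9^2 + 2.4^2 = 29.77
Result = (15.7000 + 49.4200i)/29.77

0.5274 + 1.6601i


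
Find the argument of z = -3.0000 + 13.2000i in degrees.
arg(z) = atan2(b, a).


Re = -3, Im = 13.2
arg = atan2(13.2, -3) = 102.8043 degrees

arg(z) = 102.8043 degrees


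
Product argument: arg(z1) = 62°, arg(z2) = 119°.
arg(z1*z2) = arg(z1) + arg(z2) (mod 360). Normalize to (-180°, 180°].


arg(z1*z2) = 62° + 119° = 181°
Normalized to (-180°, 180°]: -179°

-179°


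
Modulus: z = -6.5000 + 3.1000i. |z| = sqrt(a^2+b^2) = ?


|z| = sqrt((-6.5)^2 + 3.1^2) = sqrt(42.25 + 9.61) = sqrt(51.86) = 7.2014

|z| = 7.2014


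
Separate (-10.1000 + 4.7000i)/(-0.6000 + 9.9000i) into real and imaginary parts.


Multiply by conjugate: (-10.1000 + 4.7000i)(-0.6000 - 9.9000i) / ((-0.6)^2 + 9.9^2)
Numerator real = -10.1*(-0.6) + 4.7*9.9 = 52.59
Numerator imag = 4.7*(-0.6) - (-10.1)*9.9 = 97.17
Denominator = 98.37
Re(z) = 52.59/98.37 = 0.5346
Im(z) = 97.17/98.37 = 0.9878

Re(z) = 0.5346, Im(z) = 0.9878


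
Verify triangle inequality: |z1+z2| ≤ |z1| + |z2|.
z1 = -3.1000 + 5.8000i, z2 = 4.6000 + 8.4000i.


|z1| = sqrt((-3.1)^2 + 5.8^2) = sqrt(43.25) = 6.5765
|z2| = sqrt(4.6^2 + 8.4^2) = sqrt(91.72) = 9.5771
z1+z2 = 1.5000 + 14.2000i
|z1+z2| = sqrt(203.89) = 14.2790
|z1|+|z2| = 6.5765 + 9.5771 = 16.1536

|z1+z2| = 14.2790 ≤ |z1|+|z2| = 16.1536 (verified)


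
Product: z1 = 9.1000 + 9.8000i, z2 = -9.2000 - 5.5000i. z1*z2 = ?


Real = 9.1*(-9.2) - 9.8*(-5.5) = -83.72 - (-53.9) = -29.82
Imag = 9.1*(-5.5) - (9.2)*9.8 = -50.05 - (90.16) = -140.21

-29.8200 - 140.2100i


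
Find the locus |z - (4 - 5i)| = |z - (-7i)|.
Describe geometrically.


Equal distances means the locus is the perpendicular bisector of z1 and z2.
Midpoint = ((4+0)/2, (-5+(-7))/2) = (2.0000, -6.0000)

Perpendicular bisector through (2.0000, -6.0000)


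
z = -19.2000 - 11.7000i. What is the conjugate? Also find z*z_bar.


z_bar = -19.2000 + 11.7000i
z*z_bar = (-19.2)^2 + (-11.7)^2 = 368.64 + 136.89 = 505.53

z_bar = -19.2000 + 11.7000i, z*z_bar = 505.53


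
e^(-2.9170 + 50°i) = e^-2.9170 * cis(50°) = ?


e^-2.9170 = 0.0541
cos(50°) = 0.6428
sin(50°) = 0.766
Real = 0.0541*0.6428 = 0.0348
Imag = 0.0541*0.766 = 0.0414

0.0348 + 0.0414i


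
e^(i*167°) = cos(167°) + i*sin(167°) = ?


cos(167°) = -0.9744
sin(167°) = 0.2250

e^(i*167°) = -0.9744 + 0.2250i


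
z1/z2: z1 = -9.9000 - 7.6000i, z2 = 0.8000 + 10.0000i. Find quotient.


Conjugate of z2 = 0.8000 - 10.0000i
Numerator: (-9.9000 - 7.6000i)(0.8000 - 10.0000i) = -83.9200 + 92.9200i
Denominator: 0.8^2 + 10^2 = 100.64
Result = (-83.9200 + 92.9200i)/100.64

-0.8339 + 0.9233i


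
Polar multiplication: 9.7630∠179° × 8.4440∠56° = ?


r = 9.7630 * 8.4440 = 82.4388
theta = 179° + 56° = 235° = 235° (mod 360)

82.4388 cis(235°)


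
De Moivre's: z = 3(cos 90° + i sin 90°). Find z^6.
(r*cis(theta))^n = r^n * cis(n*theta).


r^6 = 3^6 = 729
n*theta = 6*90° = 540° = 180° (mod 360)
a = 729*cos(180°) = -729.0000
b = 729*sin(180°) = 0

729 cis(180°) = -729.0000 + 0i


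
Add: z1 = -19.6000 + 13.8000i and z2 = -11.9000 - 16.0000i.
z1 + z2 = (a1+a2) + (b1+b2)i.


Real: -19.6 - 11.9 = -31.5
Imag: 13.8 - 16 = -2.2

-31.5000 - 2.2000i


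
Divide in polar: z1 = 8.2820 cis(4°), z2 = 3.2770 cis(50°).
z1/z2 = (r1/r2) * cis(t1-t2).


r = 8.2820 / 3.2770 = 2.5273
theta = 4° - 50° = -46° = 314° (mod 360)

2.5273 cis(314°)


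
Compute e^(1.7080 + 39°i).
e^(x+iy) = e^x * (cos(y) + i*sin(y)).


e^1.7080 = 5.5179
cos(39°) = 0.77715
sin(39°) = 0.62932
Real = 5.5179*0.77715 = 4.2882
Imag = 5.5179*0.62932 = 3.4725

4.2882 + 3.4725i


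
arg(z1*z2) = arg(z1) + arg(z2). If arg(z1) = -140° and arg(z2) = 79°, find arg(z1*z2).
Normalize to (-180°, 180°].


arg(z1*z2) = -140° + 79° = -61°
Normalized to (-180°, 180°]: -61°

-61°


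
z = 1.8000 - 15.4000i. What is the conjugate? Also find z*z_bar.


z_bar = 1.8000 + 15.4000i
z*z_bar = 1.8^2 + (-15.4)^2 = 3.24 + 237.16 = 240.4

z_bar = 1.8000 + 15.4000i, z*z_bar = 240.4


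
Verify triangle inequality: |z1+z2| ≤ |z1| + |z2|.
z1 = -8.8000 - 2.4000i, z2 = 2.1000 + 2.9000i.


|z1| = sqrt((-8.8)^2 + (-2.4)^2) = sqrt(83.2) = 9.1214
|z2| = sqrt(2.1^2 + 2.9^2) = sqrt(12.82) = 3.5805
z1+z2 = -6.7000 + 0.5000i
|z1+z2| = sqrt(45.14) = 6.7186
|z1|+|z2| = 9.1214 + 3.5805 = 12.7019

|z1+z2| = 6.7186 ≤ |z1|+|z2| = 12.7019 (verified)


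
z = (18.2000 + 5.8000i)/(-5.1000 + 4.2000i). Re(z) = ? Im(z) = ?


Multiply by conjugate: (18.2000 + 5.8000i)(-5.1000 - 4.2000i) / ((-5.1)^2 + 4.2^2)
Numerator real = 18.2*(-5.1) + 5.8*4.2 = -68.46
Numerator imag = 5.8*(-5.1) - 18.2*4.2 = -106.02
Denominator = 43.65
Re(z) = -68.46/43.65 = -1.5684
Im(z) = -106.02/43.65 = -2.4289

Re(z) = -1.5684, Im(z) = -2.4289


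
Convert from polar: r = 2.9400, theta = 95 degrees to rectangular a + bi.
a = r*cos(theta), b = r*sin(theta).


a = 2.9400*cos(95°) = 2.9400*(-0.087156) = -0.2562
b = 2.9400*sin(95°) = 2.9400*0.9962 = 2.9288

-0.2562 + 2.9288i


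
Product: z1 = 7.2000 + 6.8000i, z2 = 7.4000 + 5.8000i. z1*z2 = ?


Real = 7.2*7.4 - 6.8*5.8 = 53.28 - 39.44 = 13.84
Imag = 7.2*5.8 + 7.4*6.8 = 41.76 + 50.32 = 92.08

13.8400 + 92.0800i


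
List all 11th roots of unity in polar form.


The 11th roots of unity are cis(360k/11°) for k=0..10
Angle step = 360/11 = 32.7273°
Primitive root: cis(32.7273°)
Primitive root = 0.8413 + 0.5406i

11 roots at angles: 0°, 32.7273°, 65.4545°, 98.1818°, 130.9091°, 163.6364°, 196.3636°, 229.0909°, 261.8182°, 294.5455°, 327.2727°


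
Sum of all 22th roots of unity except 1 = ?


With w = e^(2*pi*i/22), all 22 of the 22th roots of unity w^0 = 1, w, ..., w^(21) sum to 0: 1 + w + ... + w^(21) = (1 - w^22)/(1 - w) = 0 since w^22 = 1, w ≠ 1.
Removing the root 1: w + w^2 + ... + w^(21) = 0 - 1 = -1

Sum = -1


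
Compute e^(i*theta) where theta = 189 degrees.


cos(189°) = -0.9877
sin(189°) = -0.1564

e^(i*189°) = -0.9877 - 0.1564i


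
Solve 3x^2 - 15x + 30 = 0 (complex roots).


disc = (-15)^2 - 4*3*30 = 225 - 360 = -135
sqrt(|disc|) = sqrt(135) = 11.6190
Real part = 15/(2*3) = 2.5000
Imag part = 11.6190/(2*3) = 1.9365

2.5000 ± 1.9365i


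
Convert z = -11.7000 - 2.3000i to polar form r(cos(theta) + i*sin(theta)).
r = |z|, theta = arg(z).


r = sqrt(136.89+5.29) = sqrt(142.18) = 11.9239
theta = atan2(-2.3, -11.7) = -168.8785 degrees

r = 11.9239, theta = -168.8785 degrees


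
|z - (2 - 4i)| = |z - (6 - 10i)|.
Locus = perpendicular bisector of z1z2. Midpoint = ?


Equal distances means the locus is the perpendicular bisector of z1 and z2.
Midpoint = ((2+6)/2, (-4+(-10))/2) = (4.0000, -7.0000)

Perpendicular bisector through (4.0000, -7.0000)


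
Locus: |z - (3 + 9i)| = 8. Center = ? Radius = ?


|z - z0| = r is a circle with center z0 and radius r.
Center = (3, 9), radius = 8

Circle with center (3, 9) and radius 8


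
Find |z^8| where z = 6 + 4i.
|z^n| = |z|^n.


|z| = sqrt(36+16) = sqrt(52) = 7.2111
|z^8| = |z|^8 = (sqrt(52))^8 = 52^4 = 7311616

|z^8| = 7311616


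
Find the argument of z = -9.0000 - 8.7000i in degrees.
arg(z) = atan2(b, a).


Re = -9, Im = -8.7
arg = atan2(-8.7, -9) = -135.9710 degrees

arg(z) = -135.9710 degrees


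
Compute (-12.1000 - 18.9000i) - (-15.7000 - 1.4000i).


Real: -12.1 + 15.7 = 3.6
Imag: -18.9 + 1.4 = -17.5

3.6000 - 17.5000i


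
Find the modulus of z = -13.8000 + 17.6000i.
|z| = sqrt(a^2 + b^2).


|z| = sqrt((-13.8)^2 + 17.6^2) = sqrt(190.44 + 309.76) = sqrt(500.2) = 22.3652

|z| = 22.3652


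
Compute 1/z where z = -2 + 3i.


|z|^2 = 4+9 = 13
1/z = (-2 - 3i)/13

1/z = -0.1538 - 0.2308i


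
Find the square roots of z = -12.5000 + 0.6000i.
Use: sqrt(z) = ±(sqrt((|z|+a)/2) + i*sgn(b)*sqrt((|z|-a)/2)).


|z| = sqrt(156.25+0.36) = 12.5144
sqrt((|z|+a)/2) = sqrt((12.5144+(-12.5))/2) = sqrt(0.0072) = 0.0848
sqrt((|z|-a)/2) = sqrt((12.5144-(-12.5))/2) = sqrt(12.5072) = 3.5366

±(0.0848 + 3.5366i) i.e. 0.0848 + 3.5366i and -0.0848 - 3.5366i


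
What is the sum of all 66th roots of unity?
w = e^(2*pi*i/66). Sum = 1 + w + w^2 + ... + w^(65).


The sum of all 66th roots of unity is 0.
Geometric series: (1 - w^66)/(1 - w) = (1-1)/(1-w) = 0 since w^66 = 1, w ≠ 1.
Alternatively: coefficient of z^65 in z^66 - 1 is 0.

0


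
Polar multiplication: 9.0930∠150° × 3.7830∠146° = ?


r = 9.0930 * 3.7830 = 34.3988
theta = 150° + 146° = 296° = 296° (mod 360)

34.3988 cis(296°)


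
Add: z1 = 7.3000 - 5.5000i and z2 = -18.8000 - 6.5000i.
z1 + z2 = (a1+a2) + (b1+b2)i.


Real: 7.3 - 18.8 = -11.5
Imag: -5.5 - 6.5 = -12

-11.5000 - 12.0000i


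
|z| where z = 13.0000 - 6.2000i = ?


|z| = sqrt(13^2 + (-6.2)^2) = sqrt(169 + 38.44) = sqrt(207.44) = 14.4028

|z| = 14.4028


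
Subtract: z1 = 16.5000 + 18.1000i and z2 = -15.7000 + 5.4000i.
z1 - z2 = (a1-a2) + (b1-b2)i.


Real: 16.5 + 15.7 = 32.2
Imag: 18.1 - 5.4 = 12.7

32.2000 + 12.7000i


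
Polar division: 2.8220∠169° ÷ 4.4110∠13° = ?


r = 2.8220 / 4.4110 = 0.6398
theta = 169° - 13° = 156° = 156° (mod 360)

0.6398 cis(156°)


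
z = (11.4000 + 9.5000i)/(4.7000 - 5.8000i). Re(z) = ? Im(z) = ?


Multiply by conjugate: (11.4000 + 9.5000i)(4.7000 + 5.8000i) / (4.7^2 + (-5.8)^2)
Numerator real = 11.4*4.7 + 9.5*(-5.8) = -1.52
Numerator imag = 9.5*4.7 - 11.4*(-5.8) = 110.77
Denominator = 55.73
Re(z) = -1.52/55.73 = -0.0273
Im(z) = 110.77/55.73 = 1.9876

Re(z) = -0.0273, Im(z) = 1.9876


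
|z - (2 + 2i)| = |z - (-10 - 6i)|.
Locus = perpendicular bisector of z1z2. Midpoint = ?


Equal distances means the locus is the perpendicular bisector of z1 and z2.
Midpoint = ((2+(-10))/2, (2+(-6))/2) = (-4.0000, -2.0000)

Perpendicular bisector through (-4.0000, -2.0000)


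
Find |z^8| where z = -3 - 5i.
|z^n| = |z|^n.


|z| = sqrt(9+25) = sqrt(34) = 5.8310
|z^8| = |z|^8 = (sqrt(34))^8 = 34^4 = 1336336

|z^8| = 1336336


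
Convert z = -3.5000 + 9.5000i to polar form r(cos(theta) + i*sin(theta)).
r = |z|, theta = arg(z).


r = sqrt(12.25+90.25) = sqrt(102.5) = 10.1242
theta = atan2(9.5, -3.5) = 110.2249 degrees

r = 10.1242, theta = 110.2249 degrees


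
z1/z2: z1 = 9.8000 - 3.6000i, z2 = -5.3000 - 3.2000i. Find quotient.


Conjugate of z2 = -5.3000 + 3.2000i
Numerator: (9.8000 - 3.6000i)(-5.3000 + 3.2000i) = -40.4200 + 50.4400i
Denominator: (-5.3)^2 + (-3.2)^2 = 38.33
Result = (-40.4200 + 50.4400i)/38.33

-1.0545 + 1.3159i


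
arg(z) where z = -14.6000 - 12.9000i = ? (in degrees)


Re = -14.6, Im = -12.9
arg = atan2(-12.9, -14.6) = -138.5374 degrees

arg(z) = -138.5374 degrees


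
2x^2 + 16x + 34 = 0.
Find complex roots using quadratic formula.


disc = 16^2 - 4*2*34 = 256 - 272 = -16
sqrt(|disc|) = sqrt(16) = 4.0000
Real part = -16/(2*2) = -4.0000
Imag part = 4.0000/(2*2) = 1.0000

-4.0000 ± 1.0000i


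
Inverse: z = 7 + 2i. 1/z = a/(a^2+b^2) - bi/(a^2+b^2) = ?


|z|^2 = 49+4 = 53
1/z = (7 - 2i)/53

1/z = 0.1321 - 0.0377i


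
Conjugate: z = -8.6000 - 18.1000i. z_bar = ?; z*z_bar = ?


z_bar = -8.6000 + 18.1000i
z*z_bar = (-8.6)^2 + (-18.1)^2 = 73.96 + 327.61 = 401.57

z_bar = -8.6000 + 18.1000i, z*z_bar = 401.57


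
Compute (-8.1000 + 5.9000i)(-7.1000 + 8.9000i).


Real = -8.1*(-7.1) - 5.9*8.9 = 57.51 - 52.51 = 5
Imag = -8.1*8.9 - (7.1)*5.9 = -72.09 - (41.89) = -113.98

5.0000 - 113.9800i


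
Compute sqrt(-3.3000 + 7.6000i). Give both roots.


|z| = sqrt(10.89+57.76) = 8.2855
sqrt((|z|+a)/2) = sqrt((8.2855+(-3.3))/2) = sqrt(2.4928) = 1.5788
sqrt((|z|-a)/2) = sqrt((8.2855-(-3.3))/2) = sqrt(5.7928) = 2.4068

±(1.5788 + 2.4068i) i.e. 1.5788 + 2.4068i and -1.5788 - 2.4068i


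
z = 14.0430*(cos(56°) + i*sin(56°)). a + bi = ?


a = 14.0430*cos(56°) = 14.0430*0.55919 = 7.8527
b = 14.0430*sin(56°) = 14.0430*0.82904 = 11.6422

7.8527 + 11.6422i


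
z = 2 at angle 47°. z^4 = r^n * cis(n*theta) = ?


r^4 = 2^4 = 16
n*theta = 4*47° = 188° = 188° (mod 360)
a = 16*cos(188°) = -15.8443
b = 16*sin(188°) = -2.2268

16 cis(188°) = -15.8443 - 2.2268i


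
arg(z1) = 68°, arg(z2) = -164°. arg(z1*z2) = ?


arg(z1*z2) = 68° - 164° = -96°
Normalized to (-180°, 180°]: -96°

-96°


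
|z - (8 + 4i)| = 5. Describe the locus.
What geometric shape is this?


|z - z0| = r is a circle with center z0 and radius r.
Center = (8, 4), radius = 5

Circle with center (8, 4) and radius 5


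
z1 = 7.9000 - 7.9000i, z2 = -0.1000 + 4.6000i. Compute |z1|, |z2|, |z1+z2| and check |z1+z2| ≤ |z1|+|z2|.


|z1| = sqrt(7.9^2 + (-7.9)^2) = sqrt(124.82) = 11.1723
|z2| = sqrt((-0.1)^2 + 4.6^2) = sqrt(21.17) = 4.6011
z1+z2 = 7.8000 - 3.3000i
|z1+z2| = sqrt(71.73) = 8.4694
|z1|+|z2| = 11.1723 + 4.6011 = 15.7734

|z1+z2| = 8.4694 ≤ |z1|+|z2| = 15.7734 (verified)


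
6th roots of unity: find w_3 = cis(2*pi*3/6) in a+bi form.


Angle = 360*3/6 = 180°
a = cos(180°) = -1.0000
b = sin(180°) = 0

-1.0000 + 0i


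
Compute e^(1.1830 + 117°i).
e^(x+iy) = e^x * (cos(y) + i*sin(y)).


e^1.1830 = 3.2642
cos(117°) = -0.454
sin(117°) = 0.891
Real = 3.2642*(-0.454) = -1.4819
Imag = 3.2642*0.891 = 2.9084

-1.4819 + 2.9084i


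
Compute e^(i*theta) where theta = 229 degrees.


cos(229°) = -0.6561
sin(229°) = -0.7547

e^(i*229°) = -0.6561 - 0.7547i


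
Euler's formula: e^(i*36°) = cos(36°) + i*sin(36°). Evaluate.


cos(36°) = 0.8090
sin(36°) = 0.5878

e^(i*36°) = 0.8090 + 0.5878i


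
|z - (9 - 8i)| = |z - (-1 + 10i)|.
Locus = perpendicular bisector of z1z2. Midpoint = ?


Equal distances means the locus is the perpendicular bisector of z1 and z2.
Midpoint = ((9+(-1))/2, (-8+10)/2) = (4.0000, 1.0000)

Perpendicular bisector through (4.0000, 1.0000)


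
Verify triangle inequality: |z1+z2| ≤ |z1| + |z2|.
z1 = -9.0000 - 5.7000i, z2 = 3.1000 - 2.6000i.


|z1| = sqrt((-9)^2 + (-5.7)^2) = sqrt(113.49) = 10.6532
|z2| = sqrt(3.1^2 + (-2.6)^2) = sqrt(16.37) = 4.0460
z1+z2 = -5.9000 - 8.3000i
|z1+z2| = sqrt(103.7) = 10.1833
|z1|+|z2| = 10.6532 + 4.0460 = 14.6992

|z1+z2| = 10.1833 ≤ |z1|+|z2| = 14.6992 (verified)


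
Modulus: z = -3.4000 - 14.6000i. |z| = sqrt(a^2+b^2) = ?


|z| = sqrt((-3.4)^2 + (-14.6)^2) = sqrt(11.56 + 213.16) = sqrt(224.72) = 14.9907

|z| = 14.9907


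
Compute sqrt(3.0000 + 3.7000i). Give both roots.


|z| = sqrt(9+13.69) = 4.7634
sqrt((|z|+a)/2) = sqrt((4.7634+3)/2) = sqrt(3.8817) = 1.9702
sqrt((|z|-a)/2) = sqrt((4.7634-3)/2) = sqrt(0.8817) = 0.9390

±(1.9702 + 0.9390i) i.e. 1.9702 + 0.9390i and -1.9702 - 0.9390i


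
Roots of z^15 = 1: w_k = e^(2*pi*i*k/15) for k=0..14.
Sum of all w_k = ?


The sum of all 15th roots of unity is 0.
Geometric series: (1 - w^15)/(1 - w) = (1-1)/(1-w) = 0 since w^15 = 1, w ≠ 1.
Alternatively: coefficient of z^14 in z^15 - 1 is 0.

0


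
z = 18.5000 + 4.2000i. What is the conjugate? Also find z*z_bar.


z_bar = 18.5000 - 4.2000i
z*z_bar = 18.5^2 + 4.2^2 = 342.25 + 17.64 = 359.89

z_bar = 18.5000 - 4.2000i, z*z_bar = 359.89


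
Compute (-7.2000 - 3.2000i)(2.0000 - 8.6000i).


Real = -7.2*2 - (-3.2)*(-8.6) = -14.4 - 27.52 = -41.92
Imag = -7.2*(-8.6) + 2*(-3.2) = 61.92 - (6.4) = 55.52

-41.9200 + 55.5200i


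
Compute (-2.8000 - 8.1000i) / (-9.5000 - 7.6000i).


Conjugate of z2 = -9.5000 + 7.6000i
Numerator: (-2.8000 - 8.1000i)(-9.5000 + 7.6000i) = 88.1600 + 55.6700i
Denominator: (-9.5)^2 + (-7.6)^2 = 148.01
Result = (88.1600 + 55.6700i)/148.01

0.5956 + 0.3761i


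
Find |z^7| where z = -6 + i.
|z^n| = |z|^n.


|z| = sqrt(36+1) = sqrt(37) = 6.0828
|z^7| = |z|^7 = (sqrt(37))^7 = 37^3 * sqrt(37) = 50653*sqrt(37)

|z^7| = 50653*sqrt(37) ≈ 308110.1704


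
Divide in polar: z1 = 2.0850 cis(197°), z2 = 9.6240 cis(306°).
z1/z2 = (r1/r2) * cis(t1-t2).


r = 2.0850 / 9.6240 = 0.2166
theta = 197° - 306° = -109° = 251° (mod 360)

0.2166 cis(251°)


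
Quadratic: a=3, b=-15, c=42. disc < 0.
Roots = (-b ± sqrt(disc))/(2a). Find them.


disc = (-15)^2 - 4*3*42 = 225 - 504 = -279
sqrt(|disc|) = sqrt(279) = 16.7033
Real part = 15/(2*3) = 2.5000
Imag part = 16.7033/(2*3) = 2.7839

2.5000 ± 2.7839i


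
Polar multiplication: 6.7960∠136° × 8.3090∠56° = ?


r = 6.7960 * 8.3090 = 56.4680
theta = 136° + 56° = 192° = 192° (mod 360)

56.4680 cis(192°)


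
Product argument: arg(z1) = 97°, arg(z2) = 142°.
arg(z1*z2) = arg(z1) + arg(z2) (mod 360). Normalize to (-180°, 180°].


arg(z1*z2) = 97° + 142° = 239°
Normalized to (-180°, 180°]: -121°

-121°


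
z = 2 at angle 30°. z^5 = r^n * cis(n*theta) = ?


r^5 = 2^5 = 32
n*theta = 5*30° = 150° = 150° (mod 360)
a = 32*cos(150°) = -27.7128
b = 32*sin(150°) = 16.0000

32 cis(150°) = -27.7128 + 16.0000i


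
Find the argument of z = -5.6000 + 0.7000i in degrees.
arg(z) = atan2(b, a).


Re = -5.6, Im = 0.7
arg = atan2(0.7, -5.6) = 172.8750 degrees

arg(z) = 172.8750 degrees


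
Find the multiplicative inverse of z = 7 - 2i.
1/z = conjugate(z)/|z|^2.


|z|^2 = 49+4 = 53
1/z = (7 + 2i)/53

1/z = 0.1321 + 0.0377i


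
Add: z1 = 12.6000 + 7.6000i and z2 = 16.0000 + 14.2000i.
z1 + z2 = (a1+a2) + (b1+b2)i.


Real: 12.6 + 16 = 28.6
Imag: 7.6 + 14.2 = 21.8

28.6000 + 21.8000i


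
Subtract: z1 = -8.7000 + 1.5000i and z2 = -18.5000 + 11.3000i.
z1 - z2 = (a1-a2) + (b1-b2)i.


Real: -8.7 + 18.5 = 9.8
Imag: 1.5 - 11.3 = -9.8

9.8000 - 9.8000i


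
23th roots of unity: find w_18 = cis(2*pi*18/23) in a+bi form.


Angle = 360*18/23 = 281.7391°
a = cos(281.7391°) = 0.2035
b = sin(281.7391°) = -0.9791

0.2035 - 0.9791i


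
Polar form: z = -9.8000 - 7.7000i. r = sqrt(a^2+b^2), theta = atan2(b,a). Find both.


r = sqrt(96.04+59.29) = sqrt(155.33) = 12.4631
theta = atan2(-7.7, -9.8) = -141.8428 degrees

r = 12.4631, theta = -141.8428 degrees


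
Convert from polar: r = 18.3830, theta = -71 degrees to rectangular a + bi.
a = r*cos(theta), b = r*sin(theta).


a = 18.3830*cos(-71°) = 18.3830*0.325568 = 5.9849
b = 18.3830*sin(-71°) = 18.3830*(-0.94552) = -17.3815

5.9849 - 17.3815i


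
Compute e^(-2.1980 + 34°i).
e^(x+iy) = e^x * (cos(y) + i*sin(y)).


e^-2.1980 = 0.1110
cos(34°) = 0.829
sin(34°) = 0.5592
Real = 0.1110*0.829 = 0.0920
Imag = 0.1110*0.5592 = 0.0621

0.0920 + 0.0621i


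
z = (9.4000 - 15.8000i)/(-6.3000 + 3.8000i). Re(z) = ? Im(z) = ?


Multiply by conjugate: (9.4000 - 15.8000i)(-6.3000 - 3.8000i) / ((-6.3)^2 + 3.8^2)
Numerator real = 9.4*(-6.3) - (15.8)*3.8 = -119.26
Numerator imag = -15.8*(-6.3) - 9.4*3.8 = 63.82
Denominator = 54.13
Re(z) = -119.26/54.13 = -2.2032
Im(z) = 63.82/54.13 = 1.1790

Re(z) = -2.2032, Im(z) = 1.1790


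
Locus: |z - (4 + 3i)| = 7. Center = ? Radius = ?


|z - z0| = r is a circle with center z0 and radius r.
Center = (4, 3), radius = 7

Circle with center (4, 3) and radius 7


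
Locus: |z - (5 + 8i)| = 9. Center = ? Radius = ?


|z - z0| = r is a circle with center z0 and radius r.
Center = (5, 8), radius = 9

Circle with center (5, 8) and radius 9


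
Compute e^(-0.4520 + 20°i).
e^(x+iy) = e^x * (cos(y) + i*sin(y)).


e^-0.4520 = 0.6364
cos(20°) = 0.9397
sin(20°) = 0.342
Real = 0.6364*0.9397 = 0.5980
Imag = 0.6364*0.342 = 0.2176

0.5980 + 0.2176i


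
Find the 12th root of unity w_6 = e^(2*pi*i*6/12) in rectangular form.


Angle = 360*6/12 = 180°
a = cos(180°) = -1.0000
b = sin(180°) = 0

-1.0000 + 0i


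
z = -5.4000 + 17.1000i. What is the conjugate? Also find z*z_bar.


z_bar = -5.4000 - 17.1000i
z*z_bar = (-5.4)^2 + 17.1^2 = 29.16 + 292.41 = 321.57

z_bar = -5.4000 - 17.1000i, z*z_bar = 321.57


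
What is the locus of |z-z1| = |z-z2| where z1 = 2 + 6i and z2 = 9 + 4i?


Equal distances means the locus is the perpendicular bisector of z1 and z2.
Midpoint = ((2+9)/2, (6+4)/2) = (5.5000, 5.0000)

Perpendicular bisector through (5.5000, 5.0000)


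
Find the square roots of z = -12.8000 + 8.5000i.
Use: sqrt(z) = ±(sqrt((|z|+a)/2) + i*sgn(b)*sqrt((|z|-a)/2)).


|z| = sqrt(163.84+72.25) = 15.3652
sqrt((|z|+a)/2) = sqrt((15.3652+(-12.8))/2) = sqrt(1.2826) = 1.1325
sqrt((|z|-a)/2) = sqrt((15.3652-(-12.8))/2) = sqrt(14.0826) = 3.7527

±(1.1325 + 3.7527i) i.e. 1.1325 + 3.7527i and -1.1325 - 3.7527i


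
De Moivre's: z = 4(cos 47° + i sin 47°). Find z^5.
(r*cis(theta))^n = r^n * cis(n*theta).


r^5 = 4^5 = 1024
n*theta = 5*47° = 235° = 235° (mod 360)
a = 1024*cos(235°) = -587.3423
b = 1024*sin(235°) = -838.8117

1024 cis(235°) = -587.3423 - 838.8117i


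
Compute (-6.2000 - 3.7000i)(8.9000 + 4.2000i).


Real = -6.2*8.9 - (-3.7)*4.2 = -55.18 - (-15.54) = -39.64
Imag = -6.2*4.2 + 8.9*(-3.7) = -26.04 - (32.93) = -58.97

-39.6400 - 58.9700i


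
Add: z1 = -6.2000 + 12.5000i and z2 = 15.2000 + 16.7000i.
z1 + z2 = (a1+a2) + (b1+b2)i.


Real: -6.2 + 15.2 = 9
Imag: 12.5 + 16.7 = 29.2

9.0000 + 29.2000i


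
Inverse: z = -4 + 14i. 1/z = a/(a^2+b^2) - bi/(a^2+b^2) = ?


|z|^2 = 16+196 = 212
1/z = (-4 - 14i)/212

1/z = -0.0189 - 0.0660i


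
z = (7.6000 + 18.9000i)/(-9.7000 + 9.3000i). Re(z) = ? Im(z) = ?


Multiply by conjugate: (7.6000 + 18.9000i)(-9.7000 - 9.3000i) / ((-9.7)^2 + 9.3^2)
Numerator real = 7.6*(-9.7) + 18.9*9.3 = 102.05
Numerator imag = 18.9*(-9.7) - 7.6*9.3 = -254.01
Denominator = 180.58
Re(z) = 102.05/180.58 = 0.5651
Im(z) = -254.01/180.58 = -1.4066

Re(z) = 0.5651, Im(z) = -1.4066


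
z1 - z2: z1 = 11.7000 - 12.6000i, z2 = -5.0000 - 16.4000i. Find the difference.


Real: 11.7 + 5 = 16.7
Imag: -12.6 + 16.4 = 3.8

16.7000 + 3.8000i


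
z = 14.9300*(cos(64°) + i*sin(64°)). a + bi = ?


a = 14.9300*cos(64°) = 14.9300*0.43837 = 6.5449
b = 14.9300*sin(64°) = 14.9300*0.898794 = 13.4190

6.5449 + 13.4190i


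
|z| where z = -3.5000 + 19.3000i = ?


|z| = sqrt((-3.5)^2 + 19.3^2) = sqrt(12.25 + 372.49) = sqrt(384.74) = 19.6148

|z| = 19.6148


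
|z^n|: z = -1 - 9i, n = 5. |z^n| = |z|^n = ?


|z| = sqrt(1+81) = sqrt(82) = 9.0554
|z^5| = |z|^5 = (sqrt(82))^5 = 82^2 * sqrt(82) = 6724*sqrt(82)

|z^5| = 6724*sqrt(82) ≈ 60888.4097


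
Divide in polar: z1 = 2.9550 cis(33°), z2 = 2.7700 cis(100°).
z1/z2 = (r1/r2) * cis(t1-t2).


r = 2.9550 / 2.7700 = 1.0668
theta = 33° - 100° = -67° = 293° (mod 360)

1.0668 cis(293°)


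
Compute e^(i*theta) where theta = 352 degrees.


cos(352°) = 0.9903
sin(352°) = -0.1392

e^(i*352°) = 0.9903 - 0.1392i


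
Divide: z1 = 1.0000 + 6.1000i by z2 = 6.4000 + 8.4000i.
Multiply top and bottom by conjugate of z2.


Conjugate of z2 = 6.4000 - 8.4000i
Numerator: (1.0000 + 6.1000i)(6.4000 - 8.4000i) = 57.6400 + 30.6400i
Denominator: 6.4^2 + 8.4^2 = 111.52
Result = (57.6400 + 30.6400i)/111.52

0.5169 + 0.2747i


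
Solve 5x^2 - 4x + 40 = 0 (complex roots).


disc = (-4)^2 - 4*5*40 = 16 - 800 = -784
sqrt(|disc|) = sqrt(784) = 28.0000
Real part = 4/(2*5) = 0.4000
Imag part = 28.0000/(2*5) = 2.8000

0.4000 ± 2.8000i


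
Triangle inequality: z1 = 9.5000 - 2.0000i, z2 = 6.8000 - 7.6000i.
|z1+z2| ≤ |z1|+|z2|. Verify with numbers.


|z1| = sqrt(9.5^2 + (-2)^2) = sqrt(94.25) = 9.7082
|z2| = sqrt(6.8^2 + (-7.6)^2) = sqrt(104) = 10.1980
z1+z2 = 16.3000 - 9.6000i
|z1+z2| = sqrt(357.85) = 18.9169
|z1|+|z2| = 9.7082 + 10.1980 = 19.9062

|z1+z2| = 18.9169 ≤ |z1|+|z2| = 19.9062 (verified)


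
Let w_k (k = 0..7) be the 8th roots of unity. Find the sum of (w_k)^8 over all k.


The roots are w_k = w^k with w = e^(2*pi*i/8), and (w^k)^8 = (w^8)^k.
So S = 1 + u + u^2 + ... + u^(7) with u = w^8.
8 = 1*8 + 0, so 8 is a multiple of 8 and u = (w^8)^1 = 1.
Every one of the 8 terms equals 1: S = 8

S = 8


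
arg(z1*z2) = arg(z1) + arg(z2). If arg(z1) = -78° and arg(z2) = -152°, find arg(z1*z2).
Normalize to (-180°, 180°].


arg(z1*z2) = -78° - 152° = -230°
Normalized to (-180°, 180°]: 130°

130°


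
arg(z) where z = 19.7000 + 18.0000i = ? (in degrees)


Re = 19.7, Im = 18
arg = atan2(18, 19.7) = 42.4181 degrees

arg(z) = 42.4181 degrees


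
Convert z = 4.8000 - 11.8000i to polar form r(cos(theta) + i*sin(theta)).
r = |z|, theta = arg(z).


r = sqrt(23.04+139.24) = sqrt(162.28) = 12.7389
theta = atan2(-11.8, 4.8) = -67.8645 degrees

r = 12.7389, theta = -67.8645 degrees


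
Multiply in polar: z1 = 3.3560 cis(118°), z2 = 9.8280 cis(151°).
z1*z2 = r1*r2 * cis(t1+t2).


r = 3.3560 * 9.8280 = 32.9828
theta = 118° + 151° = 269° = 269° (mod 360)

32.9828 cis(269°)


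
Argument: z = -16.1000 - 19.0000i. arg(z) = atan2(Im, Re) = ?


Re = -16.1, Im = -19
arg = atan2(-19, -16.1) = -130.2769 degrees

arg(z) = -130.2769 degrees


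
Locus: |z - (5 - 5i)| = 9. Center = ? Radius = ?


|z - z0| = r is a circle with center z0 and radius r.
Center = (5, -5), radius = 9

Circle with center (5, -5) and radius 9


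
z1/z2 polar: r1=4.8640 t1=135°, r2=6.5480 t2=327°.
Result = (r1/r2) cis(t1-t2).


r = 4.8640 / 6.5480 = 0.7428
theta = 135° - 327° = -192° = 168° (mod 360)

0.7428 cis(168°)


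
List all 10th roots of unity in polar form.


The 10th roots of unity are cis(360k/10°) for k=0..9
Angle step = 360/10 = 36°
Primitive root: cis(36°)
Primitive root = 0.8090 + 0.5878i

10 roots at angles: 0°, 36°, 72°, 108°, 144°, 180°, 216°, 252°, 288°, 324°


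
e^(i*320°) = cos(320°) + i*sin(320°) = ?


cos(320°) = 0.7660
sin(320°) = -0.6428

e^(i*320°) = 0.7660 - 0.6428i


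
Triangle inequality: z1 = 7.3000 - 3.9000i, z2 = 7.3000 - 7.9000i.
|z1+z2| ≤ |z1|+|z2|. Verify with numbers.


|z1| = sqrt(7.3^2 + (-3.9)^2) = sqrt(68.5) = 8.2765
|z2| = sqrt(7.3^2 + (-7.9)^2) = sqrt(115.7) = 10.7564
z1+z2 = 14.6000 - 11.8000i
|z1+z2| = sqrt(352.4) = 18.7723
|z1|+|z2| = 8.2765 + 10.7564 = 19.0329

|z1+z2| = 18.7723 ≤ |z1|+|z2| = 19.0329 (verified)


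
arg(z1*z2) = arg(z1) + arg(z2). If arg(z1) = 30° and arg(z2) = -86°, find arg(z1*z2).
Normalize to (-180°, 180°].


arg(z1*z2) = 30° - 86° = -56°
Normalized to (-180°, 180°]: -56°

-56°


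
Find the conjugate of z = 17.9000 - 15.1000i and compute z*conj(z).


z_bar = 17.9000 + 15.1000i
z*z_bar = 17.9^2 + (-15.1)^2 = 320.41 + 228.01 = 548.42

z_bar = 17.9000 + 15.1000i, z*z_bar = 548.42


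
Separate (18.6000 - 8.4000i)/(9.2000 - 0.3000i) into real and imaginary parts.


Multiply by conjugate: (18.6000 - 8.4000i)(9.2000 + 0.3000i) / (9.2^2 + (-0.3)^2)
Numerator real = 18.6*9.2 - (8.4)*(-0.3) = 173.64
Numerator imag = -8.4*9.2 - 18.6*(-0.3) = -71.7
Denominator = 84.73
Re(z) = 173.64/84.73 = 2.0493
Im(z) = -71.7/84.73 = -0.8462

Re(z) = 2.0493, Im(z) = -0.8462


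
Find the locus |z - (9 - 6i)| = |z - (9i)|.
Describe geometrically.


Equal distances means the locus is the perpendicular bisector of z1 and z2.
Midpoint = ((9+0)/2, (-6+9)/2) = (4.5000, 1.5000)

Perpendicular bisector through (4.5000, 1.5000)


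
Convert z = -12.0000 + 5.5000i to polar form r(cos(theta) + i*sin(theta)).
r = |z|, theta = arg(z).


r = sqrt(144+30.25) = sqrt(174.25) = 13.2004
theta = atan2(5.5, -12) = 155.3764 degrees

r = 13.2004, theta = 155.3764 degrees


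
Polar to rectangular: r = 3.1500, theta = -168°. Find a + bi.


a = 3.1500*cos(-168°) = 3.1500*(-0.97815) = -3.0812
b = 3.1500*sin(-168°) = 3.1500*(-0.2079) = -0.6549

-3.0812 - 0.6549i


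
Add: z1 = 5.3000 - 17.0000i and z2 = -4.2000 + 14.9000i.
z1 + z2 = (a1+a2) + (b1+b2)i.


Real: 5.3 - 4.2 = 1.1
Imag: -17 + 14.9 = -2.1

1.1000 - 2.1000i


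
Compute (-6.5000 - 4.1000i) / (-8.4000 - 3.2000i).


Conjugate of z2 = -8.4000 + 3.2000i
Numerator: (-6.5000 - 4.1000i)(-8.4000 + 3.2000i) = 67.7200 + 13.6400i
Denominator: (-8.4)^2 + (-3.2)^2 = 80.8
Result = (67.7200 + 13.6400i)/80.8

0.8381 + 0.1688i


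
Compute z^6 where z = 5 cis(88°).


r^6 = 5^6 = 15625
n*theta = 6*88° = 528° = 168° (mod 360)
a = 15625*cos(168°) = -15283.5563
b = 15625*sin(168°) = 3248.6202

15625 cis(168°) = -15283.5563 + 3248.6202i


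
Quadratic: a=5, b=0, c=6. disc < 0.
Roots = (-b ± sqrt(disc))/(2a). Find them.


disc = 0^2 - 4*5*6 = 0 - 120 = -120
sqrt(|disc|) = sqrt(120) = 10.9545
Real part = 0/(2*5) = 0
Imag part = 10.9545/(2*5) = 1.0954

0 ± 1.0954i


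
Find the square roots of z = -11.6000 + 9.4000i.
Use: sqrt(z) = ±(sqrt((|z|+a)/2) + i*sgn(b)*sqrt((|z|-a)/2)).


|z| = sqrt(134.56+88.36) = 14.9305
sqrt((|z|+a)/2) = sqrt((14.9305+(-11.6))/2) = sqrt(1.6653) = 1.2904
sqrt((|z|-a)/2) = sqrt((14.9305-(-11.6))/2) = sqrt(13.2653) = 3.6421

±(1.2904 + 3.6421i) i.e. 1.2904 + 3.6421i and -1.2904 - 3.6421i


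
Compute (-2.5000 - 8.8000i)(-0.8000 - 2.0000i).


Real = -2.5*(-0.8) - (-8.8)*(-2) = 2 - 17.6 = -15.6
Imag = -2.5*(-2) - (0.8)*(-8.8) = 5 + 7.04 = 12.04

-15.6000 + 12.0400i


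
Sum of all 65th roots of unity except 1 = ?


With w = e^(2*pi*i/65), all 65 of the 65th roots of unity w^0 = 1, w, ..., w^(64) sum to 0: 1 + w + ... + w^(64) = (1 - w^65)/(1 - w) = 0 since w^65 = 1, w ≠ 1.
Removing the root 1: w + w^2 + ... + w^(64) = 0 - 1 = -1

Sum = -1


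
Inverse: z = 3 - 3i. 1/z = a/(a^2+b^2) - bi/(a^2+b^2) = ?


|z|^2 = 9+9 = 18
1/z = (3 + 3i)/18

1/z = 0.1667 + 0.1667i


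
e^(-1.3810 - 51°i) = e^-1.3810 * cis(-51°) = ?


e^-1.3810 = 0.25133
cos(-51°) = 0.6293
sin(-51°) = -0.7771
Real = 0.25133*0.6293 = 0.1582
Imag = 0.25133*(-0.7771) = -0.1953

0.1582 - 0.1953i


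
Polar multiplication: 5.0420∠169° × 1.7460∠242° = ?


r = 5.0420 * 1.7460 = 8.8033
theta = 169° + 242° = 411° = 51° (mod 360)

8.8033 cis(51°)


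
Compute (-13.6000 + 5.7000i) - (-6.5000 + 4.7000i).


Real: -13.6 + 6.5 = -7.1
Imag: 5.7 - 4.7 = 1

-7.1000 + i


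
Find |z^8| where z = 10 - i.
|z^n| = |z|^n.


|z| = sqrt(100+1) = sqrt(101) = 10.0499
|z^8| = |z|^8 = (sqrt(101))^8 = 101^4 = 104060401

|z^8| = 104060401


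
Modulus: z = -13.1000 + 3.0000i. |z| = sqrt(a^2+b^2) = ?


|z| = sqrt((-13.1)^2 + 3^2) = sqrt(171.61 + 9) = sqrt(180.61) = 13.4391

|z| = 13.4391


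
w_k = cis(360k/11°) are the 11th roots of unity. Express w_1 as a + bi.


Angle = 360*1/11 = 32.7273°
a = cos(32.7273°) = 0.8413
b = sin(32.7273°) = 0.5406

0.8413 + 0.5406i


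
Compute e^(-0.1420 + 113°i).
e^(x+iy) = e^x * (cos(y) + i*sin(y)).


e^-0.1420 = 0.8676
cos(113°) = -0.3907
sin(113°) = 0.9205
Real = 0.8676*(-0.3907) = -0.3390
Imag = 0.8676*0.9205 = 0.7986

-0.3390 + 0.7986i


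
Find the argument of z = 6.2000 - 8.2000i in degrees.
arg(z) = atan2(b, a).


Re = 6.2, Im = -8.2
arg = atan2(-8.2, 6.2) = -52.9072 degrees

arg(z) = -52.9072 degrees


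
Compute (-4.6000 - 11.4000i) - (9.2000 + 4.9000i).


Real: -4.6 - 9.2 = -13.8
Imag: -11.4 - 4.9 = -16.3

-13.8000 - 16.3000i


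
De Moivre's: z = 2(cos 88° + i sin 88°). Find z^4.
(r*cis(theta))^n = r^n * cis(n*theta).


r^4 = 2^4 = 16
n*theta = 4*88° = 352° = 352° (mod 360)
a = 16*cos(352°) = 15.8443
b = 16*sin(352°) = -2.2268

16 cis(352°) = 15.8443 - 2.2268i


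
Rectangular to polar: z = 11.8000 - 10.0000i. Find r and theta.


r = sqrt(139.24+100) = sqrt(239.24) = 15.4674
theta = atan2(-10, 11.8) = -40.2799 degrees

r = 15.4674, theta = -40.2799 degrees


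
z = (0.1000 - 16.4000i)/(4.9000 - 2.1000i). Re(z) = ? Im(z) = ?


Multiply by conjugate: (0.1000 - 16.4000i)(4.9000 + 2.1000i) / (4.9^2 + (-2.1)^2)
Numerator real = 0.1*4.9 - (16.4)*(-2.1) = 34.93
Numerator imag = -16.4*4.9 - 0.1*(-2.1) = -80.15
Denominator = 28.42
Re(z) = 34.93/28.42 = 1.2291
Im(z) = -80.15/28.42 = -2.8202

Re(z) = 1.2291, Im(z) = -2.8202


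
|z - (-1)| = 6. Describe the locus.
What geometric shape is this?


|z - z0| = r is a circle with center z0 and radius r.
Center = (-1, 0), radius = 6

Circle with center (-1, 0) and radius 6


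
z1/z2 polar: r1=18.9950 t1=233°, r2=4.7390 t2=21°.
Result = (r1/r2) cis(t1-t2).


r = 18.9950 / 4.7390 = 4.0082
theta = 233° - 21° = 212° = 212° (mod 360)

4.0082 cis(212°)


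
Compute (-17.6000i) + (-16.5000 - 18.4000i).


Real: 0 - 16.5 = -16.5
Imag: -17.6 - 18.4 = -36

-16.5000 - 36.0000i


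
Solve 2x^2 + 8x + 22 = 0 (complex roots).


disc = 8^2 - 4*2*22 = 64 - 176 = -112
sqrt(|disc|) = sqrt(112) = 10.5830
Real part = -8/(2*2) = -2.0000
Imag part = 10.5830/(2*2) = 2.6458

-2.0000 ± 2.6458i


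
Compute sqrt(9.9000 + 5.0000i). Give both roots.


|z| = sqrt(98.01+25) = 11.0910
sqrt((|z|+a)/2) = sqrt((11.0910+9.9)/2) = sqrt(10.4955) = 3.2397
sqrt((|z|-a)/2) = sqrt((11.0910-9.9)/2) = sqrt(0.5955) = 0.7717

±(3.2397 + 0.7717i) i.e. 3.2397 + 0.7717i and -3.2397 - 0.7717i


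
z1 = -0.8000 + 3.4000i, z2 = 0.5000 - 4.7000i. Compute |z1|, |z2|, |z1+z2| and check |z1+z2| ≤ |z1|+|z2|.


|z1| = sqrt((-0.8)^2 + 3.4^2) = sqrt(12.2) = 3.4928
|z2| = sqrt(0.5^2 + (-4.7)^2) = sqrt(22.34) = 4.7265
z1+z2 = -0.3000 - 1.3000i
|z1+z2| = sqrt(1.78) = 1.3342
|z1|+|z2| = 3.4928 + 4.7265 = 8.2193

|z1+z2| = 1.3342 ≤ |z1|+|z2| = 8.2193 (verified)


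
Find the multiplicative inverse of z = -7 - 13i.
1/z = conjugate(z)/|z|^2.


|z|^2 = 49+169 = 218
1/z = (-7 + 13i)/218

1/z = -0.0321 + 0.0596i


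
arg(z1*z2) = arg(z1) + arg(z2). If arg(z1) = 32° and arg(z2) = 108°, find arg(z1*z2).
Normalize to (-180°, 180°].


arg(z1*z2) = 32° + 108° = 140°
Normalized to (-180°, 180°]: 140°

140°


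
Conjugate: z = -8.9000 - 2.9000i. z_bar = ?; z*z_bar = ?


z_bar = -8.9000 + 2.9000i
z*z_bar = (-8.9)^2 + (-2.9)^2 = 79.21 + 8.41 = 87.62

z_bar = -8.9000 + 2.9000i, z*z_bar = 87.62


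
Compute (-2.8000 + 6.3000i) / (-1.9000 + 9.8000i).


Conjugate of z2 = -1.9000 - 9.8000i
Numerator: (-2.8000 + 6.3000i)(-1.9000 - 9.8000i) = 67.0600 + 15.4700i
Denominator: (-1.9)^2 + 9.8^2 = 99.65
Result = (67.0600 + 15.4700i)/99.65

0.6730 + 0.1552i


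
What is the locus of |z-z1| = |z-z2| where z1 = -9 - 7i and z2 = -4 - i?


Equal distances means the locus is the perpendicular bisector of z1 and z2.
Midpoint = ((-9+(-4))/2, (-7+(-1))/2) = (-6.5000, -4.0000)

Perpendicular bisector through (-6.5000, -4.0000)


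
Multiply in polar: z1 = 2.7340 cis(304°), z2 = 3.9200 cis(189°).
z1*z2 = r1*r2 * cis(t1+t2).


r = 2.7340 * 3.9200 = 10.7173
theta = 304° + 189° = 493° = 133° (mod 360)

10.7173 cis(133°)


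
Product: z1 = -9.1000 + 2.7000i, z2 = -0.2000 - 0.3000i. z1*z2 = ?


Real = -9.1*(-0.2) - 2.7*(-0.3) = 1.82 - (-0.81) = 2.63
Imag = -9.1*(-0.3) - (0.2)*2.7 = 2.73 - (0.54) = 2.19

2.6300 + 2.1900i


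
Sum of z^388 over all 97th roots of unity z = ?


The roots are w_k = w^k with w = e^(2*pi*i/97), and (w^k)^388 = (w^388)^k.
So S = 1 + u + u^2 + ... + u^(96) with u = w^388.
388 = 4*97 + 0, so 388 is a multiple of 97 and u = (w^97)^4 = 1.
Every one of the 97 terms equals 1: S = 97

S = 97


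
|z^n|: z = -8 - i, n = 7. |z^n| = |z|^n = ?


|z| = sqrt(64+1) = sqrt(65) = 8.0623
|z^7| = |z|^7 = (sqrt(65))^7 = 65^3 * sqrt(65) = 274625*sqrt(65)

|z^7| = 274625*sqrt(65) ≈ 2214097.5341


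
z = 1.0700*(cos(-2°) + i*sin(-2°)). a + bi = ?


a = 1.0700*cos(-2°) = 1.0700*0.99939 = 1.0693
b = 1.0700*sin(-2°) = 1.0700*(-0.0349) = -0.0373

1.0693 - 0.0373i


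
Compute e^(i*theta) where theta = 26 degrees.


cos(26°) = 0.8988
sin(26°) = 0.4384

e^(i*26°) = 0.8988 + 0.4384i


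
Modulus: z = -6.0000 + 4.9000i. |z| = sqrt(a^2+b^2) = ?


|z| = sqrt((-6)^2 + 4.9^2) = sqrt(36 + 24.01) = sqrt(60.01) = 7.7466

|z| = 7.7466


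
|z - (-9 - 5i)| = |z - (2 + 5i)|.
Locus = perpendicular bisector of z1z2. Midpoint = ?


Equal distances means the locus is the perpendicular bisector of z1 and z2.
Midpoint = ((-9+2)/2, (-5+5)/2) = (-3.5000, 0)

Perpendicular bisector through (-3.5000, 0)


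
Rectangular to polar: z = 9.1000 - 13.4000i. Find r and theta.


r = sqrt(82.81+179.56) = sqrt(262.37) = 16.1978
theta = atan2(-13.4, 9.1) = -55.8194 degrees

r = 16.1978, theta = -55.8194 degrees


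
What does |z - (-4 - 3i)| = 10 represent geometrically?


|z - z0| = r is a circle with center z0 and radius r.
Center = (-4, -3), radius = 10

Circle with center (-4, -3) and radius 10


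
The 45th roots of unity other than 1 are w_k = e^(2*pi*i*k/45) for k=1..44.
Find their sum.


With w = e^(2*pi*i/45), all 45 of the 45th roots of unity w^0 = 1, w, ..., w^(44) sum to 0: 1 + w + ... + w^(44) = (1 - w^45)/(1 - w) = 0 since w^45 = 1, w ≠ 1.
Removing the root 1: w + w^2 + ... + w^(44) = 0 - 1 = -1

Sum = -1


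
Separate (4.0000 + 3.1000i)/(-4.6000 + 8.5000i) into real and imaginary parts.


Multiply by conjugate: (4.0000 + 3.1000i)(-4.6000 - 8.5000i) / ((-4.6)^2 + 8.5^2)
Numerator real = 4*(-4.6) + 3.1*8.5 = 7.95
Numerator imag = 3.1*(-4.6) - 4*8.5 = -48.26
Denominator = 93.41
Re(z) = 7.95/93.41 = 0.0851
Im(z) = -48.26/93.41 = -0.5166

Re(z) = 0.0851, Im(z) = -0.5166


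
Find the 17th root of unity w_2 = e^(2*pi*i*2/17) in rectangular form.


Angle = 360*2/17 = 42.3529°
a = cos(42.3529°) = 0.7390
b = sin(42.3529°) = 0.6737

0.7390 + 0.6737i


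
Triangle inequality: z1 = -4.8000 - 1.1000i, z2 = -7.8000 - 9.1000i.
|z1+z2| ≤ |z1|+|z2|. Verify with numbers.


|z1| = sqrt((-4.8)^2 + (-1.1)^2) = sqrt(24.25) = 4.9244
|z2| = sqrt((-7.8)^2 + (-9.1)^2) = sqrt(143.65) = 11.9854
z1+z2 = -12.6000 - 10.2000i
|z1+z2| = sqrt(262.8) = 16.2111
|z1|+|z2| = 4.9244 + 11.9854 = 16.9098

|z1+z2| = 16.2111 ≤ |z1|+|z2| = 16.9098 (verified)
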